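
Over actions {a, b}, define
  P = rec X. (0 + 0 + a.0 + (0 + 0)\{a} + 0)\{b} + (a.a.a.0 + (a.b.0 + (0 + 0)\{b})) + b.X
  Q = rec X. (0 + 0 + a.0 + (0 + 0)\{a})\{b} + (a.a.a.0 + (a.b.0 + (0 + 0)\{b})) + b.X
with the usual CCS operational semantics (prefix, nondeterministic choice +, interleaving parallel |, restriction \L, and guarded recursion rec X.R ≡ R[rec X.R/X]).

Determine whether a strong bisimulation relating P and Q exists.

bisimilar

LTS(P): 6 reachable states
  u0 = rec X. (0 + 0 + a.0 + (0 + 0)\{a} + 0)\{b} + (a.a.a.0 + (a.b.0 + (0 + 0)\{b})) + b.X | —a→ u1, —a→ u2, —a→ u3, —b→ u0
  u1 = 0\{b} | ∅
  u2 = a.a.0 | —a→ u4
  u3 = b.0 | —b→ u5
  u4 = a.0 | —a→ u5
  u5 = 0 | ∅
LTS(Q): 6 reachable states
  v0 = rec X. (0 + 0 + a.0 + (0 + 0)\{a})\{b} + (a.a.a.0 + (a.b.0 + (0 + 0)\{b})) + b.X | —a→ v1, —a→ v2, —a→ v3, —b→ v0
  v1 = 0\{b} | ∅
  v2 = a.a.0 | —a→ v4
  v3 = b.0 | —b→ v5
  v4 = a.0 | —a→ v5
  v5 = 0 | ∅
Partition-refinement fixed point:
  B0 = {u0, v0}
  B1 = {u3, v3}
  B2 = {u1, u5, v1, v5}
  B3 = {u2, v2}
  B4 = {u4, v4}
u0 ∈ B0, v0 ∈ B0 → same block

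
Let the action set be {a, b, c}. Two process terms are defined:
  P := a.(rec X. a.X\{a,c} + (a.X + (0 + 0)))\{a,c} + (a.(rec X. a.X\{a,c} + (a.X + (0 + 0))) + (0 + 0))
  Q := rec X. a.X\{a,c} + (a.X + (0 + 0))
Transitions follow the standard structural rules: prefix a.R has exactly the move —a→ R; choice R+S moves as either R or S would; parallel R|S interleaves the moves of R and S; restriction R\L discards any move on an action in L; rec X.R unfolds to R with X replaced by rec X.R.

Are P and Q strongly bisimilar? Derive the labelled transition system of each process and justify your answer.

LTS(P): 3 reachable states
  u0 = a.(rec X. a.X\{a,c} + (a.X + (0 + 0)))\{a,c} + (a.(rec X. a.X\{a,c} + (a.X + (0 + 0))) + (0 + 0)) has moves =a=> u1, =a=> u2
  u1 = (rec X. a.X\{a,c} + (a.X + (0 + 0)))\{a,c} has moves stopped
  u2 = rec X. a.X\{a,c} + (a.X + (0 + 0)) has moves =a=> u1, =a=> u2
LTS(Q): 2 reachable states
  v0 = rec X. a.X\{a,c} + (a.X + (0 + 0)) has moves =a=> v0, =a=> v1
  v1 = (rec X. a.X\{a,c} + (a.X + (0 + 0)))\{a,c} has moves stopped
Partition-refinement fixed point:
  B0 = {u0, u2, v0}
  B1 = {u1, v1}
u0 ∈ B0, v0 ∈ B0 → same block

bisimilar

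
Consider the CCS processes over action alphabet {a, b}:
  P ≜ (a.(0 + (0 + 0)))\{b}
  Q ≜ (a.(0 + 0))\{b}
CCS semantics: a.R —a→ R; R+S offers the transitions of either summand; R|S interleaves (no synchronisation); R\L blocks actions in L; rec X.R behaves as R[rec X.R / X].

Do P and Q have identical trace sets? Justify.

traces(P) = traces(Q)

Reachable graph of P (2 states):
  u0 = (a.(0 + (0 + 0)))\{b} ⊢ -a-> u1
  u1 = (0 + (0 + 0))\{b} ⊢ ∅
Reachable graph of Q (2 states):
  v0 = (a.(0 + 0))\{b} ⊢ -a-> v1
  v1 = (0 + 0)\{b} ⊢ ∅
Coarsest stable partition (strong bisimilarity classes):
  B0 = {u0, v0}
  B1 = {u1, v1}
u0 ∈ B0, v0 ∈ B0 → same block
Bisimilar ⇒ trace-equivalent.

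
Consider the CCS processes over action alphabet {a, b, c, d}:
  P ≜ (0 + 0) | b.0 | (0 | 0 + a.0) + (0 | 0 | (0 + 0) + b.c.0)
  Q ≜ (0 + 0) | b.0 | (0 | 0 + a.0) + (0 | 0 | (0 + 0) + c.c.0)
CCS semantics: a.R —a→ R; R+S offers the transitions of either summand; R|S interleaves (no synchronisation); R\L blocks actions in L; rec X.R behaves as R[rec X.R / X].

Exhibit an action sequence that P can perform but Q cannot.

LTS(P): 6 reachable states
  u0 = (0 + 0) | b.0 | (0 | 0 + a.0) + (0 | 0 | (0 + 0) + b.c.0) :: --a--▸ u1, --b--▸ u2, --b--▸ u3
  u1 = (0 + 0) | b.0 | 0 :: --b--▸ u4
  u2 = (0 + 0) | 0 | (0 | 0 + a.0) :: --a--▸ u4
  u3 = c.0 :: --c--▸ u5
  u4 = (0 + 0) | 0 | 0 :: stopped
  u5 = 0 :: stopped
LTS(Q): 6 reachable states
  v0 = (0 + 0) | b.0 | (0 | 0 + a.0) + (0 | 0 | (0 + 0) + c.c.0) :: --a--▸ v1, --b--▸ v2, --c--▸ v3
  v1 = (0 + 0) | b.0 | 0 :: --b--▸ v4
  v2 = (0 + 0) | 0 | (0 | 0 + a.0) :: --a--▸ v4
  v3 = c.0 :: --c--▸ v5
  v4 = (0 + 0) | 0 | 0 :: stopped
  v5 = 0 :: stopped
Executing bc from P (initial set {u0}):
  after b @ step 1: {u2, u3}
  after c @ step 2: {u5}
  P completes σ.
Executing bc from Q (initial set {v0}):
  after b @ step 1: {v2}
  after c @ step 2: ∅  — Q cannot continue

bc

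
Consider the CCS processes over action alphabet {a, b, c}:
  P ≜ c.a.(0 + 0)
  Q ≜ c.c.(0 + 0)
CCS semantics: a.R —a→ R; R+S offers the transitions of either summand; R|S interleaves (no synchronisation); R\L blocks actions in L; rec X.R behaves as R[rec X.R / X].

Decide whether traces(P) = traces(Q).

Reachable graph of P (3 states):
  p0 = c.a.(0 + 0) :: =c=> p1
  p1 = a.(0 + 0) :: =a=> p2
  p2 = 0 + 0 :: (no moves)
Reachable graph of Q (3 states):
  q0 = c.c.(0 + 0) :: =c=> q1
  q1 = c.(0 + 0) :: =c=> q2
  q2 = 0 + 0 :: (no moves)
Executing ca from P (initial set {p0}):
  step 1 (c): {p1}
  step 2 (a): {p2}
  ✓ P
Executing ca from Q (initial set {q0}):
  step 1 (c): {q1}
  step 2 (a): ∅  — Q cannot continue

NO — witness ⟨ca⟩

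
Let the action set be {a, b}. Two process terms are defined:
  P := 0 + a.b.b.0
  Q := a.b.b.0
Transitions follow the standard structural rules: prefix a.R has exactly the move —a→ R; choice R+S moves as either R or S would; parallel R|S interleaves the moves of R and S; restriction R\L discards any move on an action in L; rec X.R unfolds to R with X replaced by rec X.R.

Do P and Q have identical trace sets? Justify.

LTS(P): 4 reachable states
  p0 = 0 + a.b.b.0 | -a-> p1
  p1 = b.b.0 | -b-> p2
  p2 = b.0 | -b-> p3
  p3 = 0 | ·
LTS(Q): 4 reachable states
  q0 = a.b.b.0 | -a-> q1
  q1 = b.b.0 | -b-> q2
  q2 = b.0 | -b-> q3
  q3 = 0 | ·
Coarsest stable partition (strong bisimilarity classes):
  B0 = {p0, q0}
  B1 = {p1, q1}
  B2 = {p2, q2}
  B3 = {p3, q3}
p0 ∈ B0, q0 ∈ B0 → same block
Bisimilar ⇒ trace-equivalent.

traces(P) = traces(Q)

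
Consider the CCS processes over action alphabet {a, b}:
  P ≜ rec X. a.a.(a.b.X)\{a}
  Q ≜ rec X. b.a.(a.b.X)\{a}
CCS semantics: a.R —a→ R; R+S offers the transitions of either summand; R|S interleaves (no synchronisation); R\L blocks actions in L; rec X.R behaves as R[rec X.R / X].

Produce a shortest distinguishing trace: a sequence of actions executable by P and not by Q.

a

P's transition system — 3 states:
  p0 = rec X. a.a.(a.b.X)\{a} ⊢ --a--▸ p1
  p1 = a.(a.b.(rec X. a.a.(a.b.X)\{a}))\{a} ⊢ --a--▸ p2
  p2 = (a.b.(rec X. a.a.(a.b.X)\{a}))\{a} ⊢ ·
Q's transition system — 3 states:
  q0 = rec X. b.a.(a.b.X)\{a} ⊢ --b--▸ q1
  q1 = a.(a.b.(rec X. b.a.(a.b.X)\{a}))\{a} ⊢ --a--▸ q2
  q2 = (a.b.(rec X. b.a.(a.b.X)\{a}))\{a} ⊢ ·
Run σ = ⟨a⟩ on P: start {p0}
  after a @ step 1: {p1}
  — P admits the full trace.
Run σ = ⟨a⟩ on Q: start {q0}
  after a @ step 1: ∅  — Q cannot continue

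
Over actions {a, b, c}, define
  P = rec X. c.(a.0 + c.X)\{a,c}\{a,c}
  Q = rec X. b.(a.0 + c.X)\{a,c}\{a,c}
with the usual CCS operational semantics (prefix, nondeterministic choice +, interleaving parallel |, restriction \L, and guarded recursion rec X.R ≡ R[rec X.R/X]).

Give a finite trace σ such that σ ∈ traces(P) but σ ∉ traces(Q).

c

P's transition system — 2 states:
  m0 = rec X. c.(a.0 + c.X)\{a,c}\{a,c} has moves ··c··> m1
  m1 = (a.0 + c.(rec X. c.(a.0 + c.X)\{a,c}\{a,c}))\{a,c}\{a,c} has moves deadlocked
Q's transition system — 2 states:
  n0 = rec X. b.(a.0 + c.X)\{a,c}\{a,c} has moves ··b··> n1
  n1 = (a.0 + c.(rec X. b.(a.0 + c.X)\{a,c}\{a,c}))\{a,c}\{a,c} has moves deadlocked
Trace ⟨c⟩ through P, begin at {m0}:
  [1] c ⇒ {m1}
  P completes σ.
Trace ⟨c⟩ through Q, begin at {n0}:
  [1] c ⇒ no successor for Q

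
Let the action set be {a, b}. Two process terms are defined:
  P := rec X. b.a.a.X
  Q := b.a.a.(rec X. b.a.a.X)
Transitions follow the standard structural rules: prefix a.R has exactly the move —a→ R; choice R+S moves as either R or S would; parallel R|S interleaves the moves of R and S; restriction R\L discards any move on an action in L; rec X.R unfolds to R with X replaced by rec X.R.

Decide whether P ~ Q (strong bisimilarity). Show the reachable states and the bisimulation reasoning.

bisimilar

P's transition system — 3 states:
  m0 = rec X. b.a.a.X → —b→ m1
  m1 = a.a.(rec X. b.a.a.X) → —a→ m2
  m2 = a.(rec X. b.a.a.X) → —a→ m0
Q's transition system — 4 states:
  n0 = b.a.a.(rec X. b.a.a.X) → —b→ n1
  n1 = a.a.(rec X. b.a.a.X) → —a→ n2
  n2 = a.(rec X. b.a.a.X) → —a→ n3
  n3 = rec X. b.a.a.X → —b→ n1
Bisimilarity quotient blocks:
  B0 = {m0, n0, n3}
  B1 = {m1, n1}
  B2 = {m2, n2}
m0 ∈ B0, n0 ∈ B0 → same block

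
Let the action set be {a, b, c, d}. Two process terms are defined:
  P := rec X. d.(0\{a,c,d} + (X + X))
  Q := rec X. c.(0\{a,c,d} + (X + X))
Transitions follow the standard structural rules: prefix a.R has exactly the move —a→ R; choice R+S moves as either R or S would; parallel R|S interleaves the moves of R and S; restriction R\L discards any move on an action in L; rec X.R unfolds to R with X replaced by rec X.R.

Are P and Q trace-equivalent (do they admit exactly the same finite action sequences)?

NO — witness ⟨d⟩

Reachable graph of P (2 states):
  m0 = rec X. d.(0\{a,c,d} + (X + X)) :: --d--▸ m1
  m1 = 0\{a,c,d} + ((rec X. d.(0\{a,c,d} + (X + X))) + (rec X. d.(0\{a,c,d} + (X + X)))) :: --d--▸ m1
Reachable graph of Q (2 states):
  n0 = rec X. c.(0\{a,c,d} + (X + X)) :: --c--▸ n1
  n1 = 0\{a,c,d} + ((rec X. c.(0\{a,c,d} + (X + X))) + (rec X. c.(0\{a,c,d} + (X + X)))) :: --c--▸ n1
Trace ⟨d⟩ through P, begin at {m0}:
  [1] d ⇒ {m1}
  P completes σ.
Trace ⟨d⟩ through Q, begin at {n0}:
  [1] d ⇒ no successor for Q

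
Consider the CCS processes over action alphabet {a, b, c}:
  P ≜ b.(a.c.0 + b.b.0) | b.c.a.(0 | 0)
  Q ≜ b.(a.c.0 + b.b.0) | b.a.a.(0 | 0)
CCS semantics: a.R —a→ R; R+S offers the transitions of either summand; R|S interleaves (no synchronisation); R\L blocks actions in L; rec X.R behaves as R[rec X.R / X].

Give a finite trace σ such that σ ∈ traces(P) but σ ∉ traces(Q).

Reachable graph of P (20 states):
  m0 = b.(a.c.0 + b.b.0) | b.c.a.(0 | 0) :: ··b··> m1, ··b··> m2
  m1 = (a.c.0 + b.b.0) | b.c.a.(0 | 0) :: ··a··> m3, ··b··> m4, ··b··> m5
  m2 = b.(a.c.0 + b.b.0) | c.a.(0 | 0) :: ··b··> m4, ··c··> m6
  m3 = c.0 | b.c.a.(0 | 0) :: ··b··> m7, ··c··> m8
  m4 = (a.c.0 + b.b.0) | c.a.(0 | 0) :: ··a··> m7, ··b··> m9, ··c··> m10
  m5 = b.0 | b.c.a.(0 | 0) :: ··b··> m8, ··b··> m9
  m6 = b.(a.c.0 + b.b.0) | a.(0 | 0) :: ··a··> m11, ··b··> m10
  m7 = c.0 | c.a.(0 | 0) :: ··c··> m12, ··c··> m13
  m8 = 0 | b.c.a.(0 | 0) :: ··b··> m12
  m9 = b.0 | c.a.(0 | 0) :: ··b··> m12, ··c··> m14
  m10 = (a.c.0 + b.b.0) | a.(0 | 0) :: ··a··> m13, ··a··> m15, ··b··> m14
  m11 = b.(a.c.0 + b.b.0) | (0 | 0) :: ··b··> m15
  m12 = 0 | c.a.(0 | 0) :: ··c··> m16
  m13 = c.0 | a.(0 | 0) :: ··a··> m17, ··c··> m16
  m14 = b.0 | a.(0 | 0) :: ··a··> m18, ··b··> m16
  m15 = (a.c.0 + b.b.0) | (0 | 0) :: ··a··> m17, ··b··> m18
  m16 = 0 | a.(0 | 0) :: ··a··> m19
  m17 = c.0 | (0 | 0) :: ··c··> m19
  m18 = b.0 | (0 | 0) :: ··b··> m19
  m19 = 0 | (0 | 0) :: ∅
Reachable graph of Q (20 states):
  n0 = b.(a.c.0 + b.b.0) | b.a.a.(0 | 0) :: ··b··> n1, ··b··> n2
  n1 = (a.c.0 + b.b.0) | b.a.a.(0 | 0) :: ··a··> n3, ··b··> n4, ··b··> n5
  n2 = b.(a.c.0 + b.b.0) | a.a.(0 | 0) :: ··a··> n6, ··b··> n4
  n3 = c.0 | b.a.a.(0 | 0) :: ··b··> n7, ··c··> n8
  n4 = (a.c.0 + b.b.0) | a.a.(0 | 0) :: ··a··> n7, ··a··> n9, ··b··> n10
  n5 = b.0 | b.a.a.(0 | 0) :: ··b··> n10, ··b··> n8
  n6 = b.(a.c.0 + b.b.0) | a.(0 | 0) :: ··a··> n11, ··b··> n9
  n7 = c.0 | a.a.(0 | 0) :: ··a··> n12, ··c··> n13
  n8 = 0 | b.a.a.(0 | 0) :: ··b··> n13
  n9 = (a.c.0 + b.b.0) | a.(0 | 0) :: ··a··> n12, ··a··> n14, ··b··> n15
  n10 = b.0 | a.a.(0 | 0) :: ··a··> n15, ··b··> n13
  n11 = b.(a.c.0 + b.b.0) | (0 | 0) :: ··b··> n14
  n12 = c.0 | a.(0 | 0) :: ··a··> n16, ··c··> n17
  n13 = 0 | a.a.(0 | 0) :: ··a··> n17
  n14 = (a.c.0 + b.b.0) | (0 | 0) :: ··a··> n16, ··b··> n18
  n15 = b.0 | a.(0 | 0) :: ··a··> n18, ··b··> n17
  n16 = c.0 | (0 | 0) :: ··c··> n19
  n17 = 0 | a.(0 | 0) :: ··a··> n19
  n18 = b.0 | (0 | 0) :: ··b··> n19
  n19 = 0 | (0 | 0) :: ∅
Executing bc from P (initial set {m0}):
  [1] b ⇒ {m1, m2}
  [2] c ⇒ {m6}
  — P admits the full trace.
Executing bc from Q (initial set {n0}):
  [1] b ⇒ {n1, n2}
  [2] c ⇒ ∅  — Q cannot continue

bc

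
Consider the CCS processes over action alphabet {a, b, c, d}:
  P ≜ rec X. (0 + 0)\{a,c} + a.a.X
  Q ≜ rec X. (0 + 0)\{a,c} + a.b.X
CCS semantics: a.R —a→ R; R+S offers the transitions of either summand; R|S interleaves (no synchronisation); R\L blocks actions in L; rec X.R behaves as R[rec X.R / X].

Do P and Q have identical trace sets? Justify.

P's transition system — 2 states:
  m0 = rec X. (0 + 0)\{a,c} + a.a.X has moves =a=> m1
  m1 = a.(rec X. (0 + 0)\{a,c} + a.a.X) has moves =a=> m0
Q's transition system — 2 states:
  n0 = rec X. (0 + 0)\{a,c} + a.b.X has moves =a=> n1
  n1 = b.(rec X. (0 + 0)\{a,c} + a.b.X) has moves =b=> n0
Executing aa from P (initial set {m0}):
  [1] a ⇒ {m1}
  [2] a ⇒ {m0}
  P completes σ.
Executing aa from Q (initial set {n0}):
  [1] a ⇒ {n1}
  [2] a ⇒ ∅ (Q stuck)

traces(P) ≠ traces(Q) — witness ⟨aa⟩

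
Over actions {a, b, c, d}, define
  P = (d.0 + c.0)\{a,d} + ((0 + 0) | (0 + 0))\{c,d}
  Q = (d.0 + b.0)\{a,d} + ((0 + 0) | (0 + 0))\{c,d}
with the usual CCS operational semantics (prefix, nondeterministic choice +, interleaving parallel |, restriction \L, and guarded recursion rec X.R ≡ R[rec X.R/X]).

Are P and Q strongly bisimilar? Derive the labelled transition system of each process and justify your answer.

NO

Reachable graph of P (2 states):
  s0 = (d.0 + c.0)\{a,d} + ((0 + 0) | (0 + 0))\{c,d} ⊢ =c=> s1
  s1 = 0\{a,d} ⊢ ·
Reachable graph of Q (2 states):
  t0 = (d.0 + b.0)\{a,d} + ((0 + 0) | (0 + 0))\{c,d} ⊢ =b=> t1
  t1 = 0\{a,d} ⊢ ·
Bisimilarity quotient blocks:
  B0 = {s0}
  B1 = {s1, t1}
  B2 = {t0}
s0 ∈ B0, t0 ∈ B2 → different blocks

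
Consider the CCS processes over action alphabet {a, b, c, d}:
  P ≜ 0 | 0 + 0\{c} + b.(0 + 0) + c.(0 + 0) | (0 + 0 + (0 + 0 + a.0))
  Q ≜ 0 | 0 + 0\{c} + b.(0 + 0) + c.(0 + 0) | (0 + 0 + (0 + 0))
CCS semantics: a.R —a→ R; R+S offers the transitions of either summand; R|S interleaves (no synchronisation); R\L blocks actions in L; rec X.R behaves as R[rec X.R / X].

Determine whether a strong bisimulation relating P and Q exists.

Reachable graph of P (5 states):
  m0 = 0 | 0 + 0\{c} + b.(0 + 0) + c.(0 + 0) | (0 + 0 + (0 + 0 + a.0)) ⊢ --a--▸ m1, --b--▸ m2, --c--▸ m3
  m1 = c.(0 + 0) | 0 ⊢ --c--▸ m4
  m2 = 0 + 0 ⊢ stopped
  m3 = (0 + 0) | (0 + 0 + (0 + 0 + a.0)) ⊢ --a--▸ m4
  m4 = (0 + 0) | 0 ⊢ stopped
Reachable graph of Q (3 states):
  n0 = 0 | 0 + 0\{c} + b.(0 + 0) + c.(0 + 0) | (0 + 0 + (0 + 0)) ⊢ --b--▸ n1, --c--▸ n2
  n1 = 0 + 0 ⊢ stopped
  n2 = (0 + 0) | (0 + 0 + (0 + 0)) ⊢ stopped
Bisimilarity quotient blocks:
  B0 = {m0}
  B1 = {m1}
  B2 = {m2, m4, n1, n2}
  B3 = {m3}
  B4 = {n0}
m0 ∈ B0, n0 ∈ B4 → different blocks

P ≁ Q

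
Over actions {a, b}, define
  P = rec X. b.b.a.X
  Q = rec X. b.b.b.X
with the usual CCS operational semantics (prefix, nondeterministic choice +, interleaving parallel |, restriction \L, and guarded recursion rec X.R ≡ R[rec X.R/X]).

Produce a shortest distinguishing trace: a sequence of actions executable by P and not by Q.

bba

P's transition system — 3 states:
  m0 = rec X. b.b.a.X | ··b··> m1
  m1 = b.a.(rec X. b.b.a.X) | ··b··> m2
  m2 = a.(rec X. b.b.a.X) | ··a··> m0
Q's transition system — 3 states:
  n0 = rec X. b.b.b.X | ··b··> n1
  n1 = b.b.(rec X. b.b.b.X) | ··b··> n2
  n2 = b.(rec X. b.b.b.X) | ··b··> n0
Executing bba from P (initial set {m0}):
  [1] b ⇒ {m1}
  [2] b ⇒ {m2}
  [3] a ⇒ {m0}
  P completes σ.
Executing bba from Q (initial set {n0}):
  [1] b ⇒ {n1}
  [2] b ⇒ {n2}
  [3] a ⇒ ∅  — Q cannot continue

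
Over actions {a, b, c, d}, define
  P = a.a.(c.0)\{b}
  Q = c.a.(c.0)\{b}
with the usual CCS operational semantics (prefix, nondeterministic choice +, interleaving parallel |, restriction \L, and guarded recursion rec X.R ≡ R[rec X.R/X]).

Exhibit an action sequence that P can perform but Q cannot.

a

P's transition system — 4 states:
  u0 = a.a.(c.0)\{b} has moves --a--▸ u1
  u1 = a.(c.0)\{b} has moves --a--▸ u2
  u2 = (c.0)\{b} has moves --c--▸ u3
  u3 = 0\{b} has moves ∅
Q's transition system — 4 states:
  v0 = c.a.(c.0)\{b} has moves --c--▸ v1
  v1 = a.(c.0)\{b} has moves --a--▸ v2
  v2 = (c.0)\{b} has moves --c--▸ v3
  v3 = 0\{b} has moves ∅
Executing a from P (initial set {u0}):
  [1] a ⇒ {u1}
  ✓ P
Executing a from Q (initial set {v0}):
  [1] a ⇒ ∅  — Q cannot continue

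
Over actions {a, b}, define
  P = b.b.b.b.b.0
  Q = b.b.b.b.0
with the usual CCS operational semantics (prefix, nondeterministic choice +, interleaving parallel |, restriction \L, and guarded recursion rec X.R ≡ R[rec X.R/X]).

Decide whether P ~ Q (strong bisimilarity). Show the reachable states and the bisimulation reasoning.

not bisimilar

LTS(P): 6 reachable states
  s0 = b.b.b.b.b.0 :: -b-> s1
  s1 = b.b.b.b.0 :: -b-> s2
  s2 = b.b.b.0 :: -b-> s3
  s3 = b.b.0 :: -b-> s4
  s4 = b.0 :: -b-> s5
  s5 = 0 :: ∅
LTS(Q): 5 reachable states
  t0 = b.b.b.b.0 :: -b-> t1
  t1 = b.b.b.0 :: -b-> t2
  t2 = b.b.0 :: -b-> t3
  t3 = b.0 :: -b-> t4
  t4 = 0 :: ∅
Coarsest stable partition (strong bisimilarity classes):
  B0 = {s0}
  B1 = {s1, t0}
  B2 = {s2, t1}
  B3 = {s3, t2}
  B4 = {s4, t3}
  B5 = {s5, t4}
s0 ∈ B0, t0 ∈ B1 → different blocks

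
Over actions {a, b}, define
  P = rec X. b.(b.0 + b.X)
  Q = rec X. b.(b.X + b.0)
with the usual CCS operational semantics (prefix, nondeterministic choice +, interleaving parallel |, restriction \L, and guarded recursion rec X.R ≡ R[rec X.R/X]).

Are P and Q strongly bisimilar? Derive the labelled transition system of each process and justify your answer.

YES

Reachable graph of P (3 states):
  p0 = rec X. b.(b.0 + b.X) → -b-> p1
  p1 = b.0 + b.(rec X. b.(b.0 + b.X)) → -b-> p0, -b-> p2
  p2 = 0 → (no moves)
Reachable graph of Q (3 states):
  q0 = rec X. b.(b.X + b.0) → -b-> q1
  q1 = b.(rec X. b.(b.X + b.0)) + b.0 → -b-> q0, -b-> q2
  q2 = 0 → (no moves)
Partition-refinement fixed point:
  B0 = {p0, q0}
  B1 = {p1, q1}
  B2 = {p2, q2}
p0 ∈ B0, q0 ∈ B0 → same block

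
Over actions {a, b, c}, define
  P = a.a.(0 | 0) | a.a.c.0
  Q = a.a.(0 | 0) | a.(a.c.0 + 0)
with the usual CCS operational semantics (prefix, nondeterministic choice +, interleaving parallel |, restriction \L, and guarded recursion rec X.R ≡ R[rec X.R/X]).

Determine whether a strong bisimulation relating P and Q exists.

Reachable graph of P (12 states):
  p0 = a.a.(0 | 0) | a.a.c.0 ⊢ ··a··> p1, ··a··> p2
  p1 = a.(0 | 0) | a.a.c.0 ⊢ ··a··> p3, ··a··> p4
  p2 = a.a.(0 | 0) | a.c.0 ⊢ ··a··> p4, ··a··> p5
  p3 = 0 | 0 | a.a.c.0 ⊢ ··a··> p6
  p4 = a.(0 | 0) | a.c.0 ⊢ ··a··> p6, ··a··> p7
  p5 = a.a.(0 | 0) | c.0 ⊢ ··a··> p7, ··c··> p8
  p6 = 0 | 0 | a.c.0 ⊢ ··a··> p9
  p7 = a.(0 | 0) | c.0 ⊢ ··a··> p9, ··c··> p10
  p8 = a.a.(0 | 0) | 0 ⊢ ··a··> p10
  p9 = 0 | 0 | c.0 ⊢ ··c··> p11
  p10 = a.(0 | 0) | 0 ⊢ ··a··> p11
  p11 = 0 | 0 | 0 ⊢ ∅
Reachable graph of Q (12 states):
  q0 = a.a.(0 | 0) | a.(a.c.0 + 0) ⊢ ··a··> q1, ··a··> q2
  q1 = a.(0 | 0) | a.(a.c.0 + 0) ⊢ ··a··> q3, ··a··> q4
  q2 = a.a.(0 | 0) | (a.c.0 + 0) ⊢ ··a··> q4, ··a··> q5
  q3 = 0 | 0 | a.(a.c.0 + 0) ⊢ ··a··> q6
  q4 = a.(0 | 0) | (a.c.0 + 0) ⊢ ··a··> q6, ··a··> q7
  q5 = a.a.(0 | 0) | c.0 ⊢ ··a··> q7, ··c··> q8
  q6 = 0 | 0 | (a.c.0 + 0) ⊢ ··a··> q9
  q7 = a.(0 | 0) | c.0 ⊢ ··a··> q9, ··c··> q10
  q8 = a.a.(0 | 0) | 0 ⊢ ··a··> q10
  q9 = 0 | 0 | c.0 ⊢ ··c··> q11
  q10 = a.(0 | 0) | 0 ⊢ ··a··> q11
  q11 = 0 | 0 | 0 ⊢ ∅
Coarsest stable partition (strong bisimilarity classes):
  B0 = {p0, q0}
  B1 = {p2, q2}
  B2 = {p4, q4}
  B3 = {p7, q7}
  B4 = {p10, q10}
  B5 = {p11, q11}
  B6 = {p9, q9}
  B7 = {p6, q6}
  B8 = {p5, q5}
  B9 = {p8, q8}
  B10 = {p1, q1}
  B11 = {p3, q3}
p0 ∈ B0, q0 ∈ B0 → same block

YES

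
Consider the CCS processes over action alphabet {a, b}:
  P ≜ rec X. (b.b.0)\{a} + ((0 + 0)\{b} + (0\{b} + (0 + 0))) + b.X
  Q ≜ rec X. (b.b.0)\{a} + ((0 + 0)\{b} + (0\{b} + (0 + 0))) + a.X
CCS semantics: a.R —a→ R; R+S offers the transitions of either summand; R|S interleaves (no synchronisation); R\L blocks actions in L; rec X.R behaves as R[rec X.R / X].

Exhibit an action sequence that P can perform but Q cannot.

LTS(P): 3 reachable states
  s0 = rec X. (b.b.0)\{a} + ((0 + 0)\{b} + (0\{b} + (0 + 0))) + b.X | =b=> s0, =b=> s1
  s1 = (b.0)\{a} | =b=> s2
  s2 = 0\{a} | stopped
LTS(Q): 3 reachable states
  t0 = rec X. (b.b.0)\{a} + ((0 + 0)\{b} + (0\{b} + (0 + 0))) + a.X | =a=> t0, =b=> t1
  t1 = (b.0)\{a} | =b=> t2
  t2 = 0\{a} | stopped
Trace ⟨bbb⟩ through P, begin at {s0}:
  after b @ step 1: {s0, s1}
  after b @ step 2: {s0, s1, s2}
  after b @ step 3: {s0, s1, s2}
  — P admits the full trace.
Trace ⟨bbb⟩ through Q, begin at {t0}:
  after b @ step 1: {t1}
  after b @ step 2: {t2}
  after b @ step 3: no successor for Q

bbb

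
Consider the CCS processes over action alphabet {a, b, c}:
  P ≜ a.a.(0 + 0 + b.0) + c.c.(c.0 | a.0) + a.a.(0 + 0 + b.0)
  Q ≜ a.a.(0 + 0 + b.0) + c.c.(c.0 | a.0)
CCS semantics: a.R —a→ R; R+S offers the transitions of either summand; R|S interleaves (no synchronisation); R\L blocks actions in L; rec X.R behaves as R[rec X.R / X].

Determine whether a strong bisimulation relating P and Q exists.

P ~ Q

LTS(P): 9 reachable states
  m0 = a.a.(0 + 0 + b.0) + c.c.(c.0 | a.0) + a.a.(0 + 0 + b.0) | -a-> m1, -c-> m2
  m1 = a.(0 + 0 + b.0) | -a-> m3
  m2 = c.(c.0 | a.0) | -c-> m4
  m3 = 0 + 0 + b.0 | -b-> m5
  m4 = c.0 | a.0 | -a-> m6, -c-> m7
  m5 = 0 | deadlocked
  m6 = c.0 | 0 | -c-> m8
  m7 = 0 | a.0 | -a-> m8
  m8 = 0 | 0 | deadlocked
LTS(Q): 9 reachable states
  n0 = a.a.(0 + 0 + b.0) + c.c.(c.0 | a.0) | -a-> n1, -c-> n2
  n1 = a.(0 + 0 + b.0) | -a-> n3
  n2 = c.(c.0 | a.0) | -c-> n4
  n3 = 0 + 0 + b.0 | -b-> n5
  n4 = c.0 | a.0 | -a-> n6, -c-> n7
  n5 = 0 | deadlocked
  n6 = c.0 | 0 | -c-> n8
  n7 = 0 | a.0 | -a-> n8
  n8 = 0 | 0 | deadlocked
Coarsest stable partition (strong bisimilarity classes):
  B0 = {m0, n0}
  B1 = {m2, n2}
  B2 = {m4, n4}
  B3 = {m6, n6}
  B4 = {m5, m8, n5, n8}
  B5 = {m7, n7}
  B6 = {m1, n1}
  B7 = {m3, n3}
m0 ∈ B0, n0 ∈ B0 → same block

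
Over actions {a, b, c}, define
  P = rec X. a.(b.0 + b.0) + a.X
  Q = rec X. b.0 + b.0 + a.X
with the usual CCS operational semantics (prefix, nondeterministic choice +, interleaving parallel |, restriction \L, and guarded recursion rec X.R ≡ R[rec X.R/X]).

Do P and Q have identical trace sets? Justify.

trace-distinct — witness ⟨b⟩

LTS(P): 3 reachable states
  u0 = rec X. a.(b.0 + b.0) + a.X ⊢ —a→ u0, —a→ u1
  u1 = b.0 + b.0 ⊢ —b→ u2
  u2 = 0 ⊢ (no moves)
LTS(Q): 2 reachable states
  v0 = rec X. b.0 + b.0 + a.X ⊢ —a→ v0, —b→ v1
  v1 = 0 ⊢ (no moves)
Executing b from Q (initial set {v0}):
  step 1 (b): {v1}
  — Q admits the full trace.
Executing b from P (initial set {u0}):
  step 1 (b): ∅ (P stuck)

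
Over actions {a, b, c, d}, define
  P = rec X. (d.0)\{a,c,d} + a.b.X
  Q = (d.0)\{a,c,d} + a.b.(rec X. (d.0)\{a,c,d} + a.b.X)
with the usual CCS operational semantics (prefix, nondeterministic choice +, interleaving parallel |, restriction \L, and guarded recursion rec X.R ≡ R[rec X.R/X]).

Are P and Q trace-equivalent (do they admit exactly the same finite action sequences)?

traces(P) = traces(Q)

Reachable graph of P (2 states):
  p0 = rec X. (d.0)\{a,c,d} + a.b.X → =a=> p1
  p1 = b.(rec X. (d.0)\{a,c,d} + a.b.X) → =b=> p0
Reachable graph of Q (3 states):
  q0 = (d.0)\{a,c,d} + a.b.(rec X. (d.0)\{a,c,d} + a.b.X) → =a=> q1
  q1 = b.(rec X. (d.0)\{a,c,d} + a.b.X) → =b=> q2
  q2 = rec X. (d.0)\{a,c,d} + a.b.X → =a=> q1
Partition-refinement fixed point:
  B0 = {p0, q0, q2}
  B1 = {p1, q1}
p0 ∈ B0, q0 ∈ B0 → same block
Bisimilar ⇒ trace-equivalent.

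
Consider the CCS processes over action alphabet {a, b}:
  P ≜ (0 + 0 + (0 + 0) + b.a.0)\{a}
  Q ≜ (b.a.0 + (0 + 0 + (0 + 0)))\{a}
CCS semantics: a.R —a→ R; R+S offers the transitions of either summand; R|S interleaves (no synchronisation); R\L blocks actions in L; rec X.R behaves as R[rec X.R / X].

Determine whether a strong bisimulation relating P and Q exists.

P's transition system — 2 states:
  p0 = (0 + 0 + (0 + 0) + b.a.0)\{a} has moves -b-> p1
  p1 = (a.0)\{a} has moves ∅
Q's transition system — 2 states:
  q0 = (b.a.0 + (0 + 0 + (0 + 0)))\{a} has moves -b-> q1
  q1 = (a.0)\{a} has moves ∅
Coarsest stable partition (strong bisimilarity classes):
  B0 = {p0, q0}
  B1 = {p1, q1}
p0 ∈ B0, q0 ∈ B0 → same block

P ~ Q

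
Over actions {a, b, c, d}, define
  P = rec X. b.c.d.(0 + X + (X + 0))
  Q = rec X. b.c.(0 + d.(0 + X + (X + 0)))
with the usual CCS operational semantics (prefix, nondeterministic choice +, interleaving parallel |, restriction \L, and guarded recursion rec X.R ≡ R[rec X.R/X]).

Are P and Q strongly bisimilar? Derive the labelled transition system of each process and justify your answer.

YES

Reachable graph of P (4 states):
  u0 = rec X. b.c.d.(0 + X + (X + 0)) → -b-> u1
  u1 = c.d.(0 + (rec X. b.c.d.(0 + X + (X + 0))) + ((rec X. b.c.d.(0 + X + (X + 0))) + 0)) → -c-> u2
  u2 = d.(0 + (rec X. b.c.d.(0 + X + (X + 0))) + ((rec X. b.c.d.(0 + X + (X + 0))) + 0)) → -d-> u3
  u3 = 0 + (rec X. b.c.d.(0 + X + (X + 0))) + ((rec X. b.c.d.(0 + X + (X + 0))) + 0) → -b-> u1
Reachable graph of Q (4 states):
  v0 = rec X. b.c.(0 + d.(0 + X + (X + 0))) → -b-> v1
  v1 = c.(0 + d.(0 + (rec X. b.c.(0 + d.(0 + X + (X + 0)))) + ((rec X. b.c.(0 + d.(0 + X + (X + 0)))) + 0))) → -c-> v2
  v2 = 0 + d.(0 + (rec X. b.c.(0 + d.(0 + X + (X + 0)))) + ((rec X. b.c.(0 + d.(0 + X + (X + 0)))) + 0)) → -d-> v3
  v3 = 0 + (rec X. b.c.(0 + d.(0 + X + (X + 0)))) + ((rec X. b.c.(0 + d.(0 + X + (X + 0)))) + 0) → -b-> v1
Partition-refinement fixed point:
  B0 = {u0, u3, v0, v3}
  B1 = {u1, v1}
  B2 = {u2, v2}
u0 ∈ B0, v0 ∈ B0 → same block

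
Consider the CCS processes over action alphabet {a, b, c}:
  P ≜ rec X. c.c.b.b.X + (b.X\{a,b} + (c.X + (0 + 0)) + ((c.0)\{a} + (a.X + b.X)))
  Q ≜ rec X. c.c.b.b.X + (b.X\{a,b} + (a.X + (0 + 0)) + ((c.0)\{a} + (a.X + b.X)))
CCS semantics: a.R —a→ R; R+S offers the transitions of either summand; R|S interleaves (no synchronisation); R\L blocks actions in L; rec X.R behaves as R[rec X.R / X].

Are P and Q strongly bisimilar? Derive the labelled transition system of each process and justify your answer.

not bisimilar

Reachable graph of P (9 states):
  m0 = rec X. c.c.b.b.X + (b.X\{a,b} + (c.X + (0 + 0)) + ((c.0)\{a} + (a.X + b.X))) ⊢ -a-> m0, -b-> m0, -b-> m1, -c-> m0, -c-> m2, -c-> m3
  m1 = (rec X. c.c.b.b.X + (b.X\{a,b} + (c.X + (0 + 0)) + ((c.0)\{a} + (a.X + b.X))))\{a,b} ⊢ -c-> m1, -c-> m4, -c-> m5
  m2 = 0\{a} ⊢ ∅
  m3 = c.b.b.(rec X. c.c.b.b.X + (b.X\{a,b} + (c.X + (0 + 0)) + ((c.0)\{a} + (a.X + b.X)))) ⊢ -c-> m6
  m4 = (c.b.b.(rec X. c.c.b.b.X + (b.X\{a,b} + (c.X + (0 + 0)) + ((c.0)\{a} + (a.X + b.X)))))\{a,b} ⊢ -c-> m7
  m5 = 0\{a}\{a,b} ⊢ ∅
  m6 = b.b.(rec X. c.c.b.b.X + (b.X\{a,b} + (c.X + (0 + 0)) + ((c.0)\{a} + (a.X + b.X)))) ⊢ -b-> m8
  m7 = (b.b.(rec X. c.c.b.b.X + (b.X\{a,b} + (c.X + (0 + 0)) + ((c.0)\{a} + (a.X + b.X)))))\{a,b} ⊢ ∅
  m8 = b.(rec X. c.c.b.b.X + (b.X\{a,b} + (c.X + (0 + 0)) + ((c.0)\{a} + (a.X + b.X)))) ⊢ -b-> m0
Reachable graph of Q (9 states):
  n0 = rec X. c.c.b.b.X + (b.X\{a,b} + (a.X + (0 + 0)) + ((c.0)\{a} + (a.X + b.X))) ⊢ -a-> n0, -b-> n0, -b-> n1, -c-> n2, -c-> n3
  n1 = (rec X. c.c.b.b.X + (b.X\{a,b} + (a.X + (0 + 0)) + ((c.0)\{a} + (a.X + b.X))))\{a,b} ⊢ -c-> n4, -c-> n5
  n2 = 0\{a} ⊢ ∅
  n3 = c.b.b.(rec X. c.c.b.b.X + (b.X\{a,b} + (a.X + (0 + 0)) + ((c.0)\{a} + (a.X + b.X)))) ⊢ -c-> n6
  n4 = (c.b.b.(rec X. c.c.b.b.X + (b.X\{a,b} + (a.X + (0 + 0)) + ((c.0)\{a} + (a.X + b.X)))))\{a,b} ⊢ -c-> n7
  n5 = 0\{a}\{a,b} ⊢ ∅
  n6 = b.b.(rec X. c.c.b.b.X + (b.X\{a,b} + (a.X + (0 + 0)) + ((c.0)\{a} + (a.X + b.X)))) ⊢ -b-> n8
  n7 = (b.b.(rec X. c.c.b.b.X + (b.X\{a,b} + (a.X + (0 + 0)) + ((c.0)\{a} + (a.X + b.X)))))\{a,b} ⊢ ∅
  n8 = b.(rec X. c.c.b.b.X + (b.X\{a,b} + (a.X + (0 + 0)) + ((c.0)\{a} + (a.X + b.X)))) ⊢ -b-> n0
Bisimilarity quotient blocks:
  B0 = {m0}
  B1 = {m2, m5, m7, n2, n5, n7}
  B2 = {m3}
  B3 = {m6}
  B4 = {m8}
  B5 = {m1}
  B6 = {m4, n4}
  B7 = {n0}
  B8 = {n3}
  B9 = {n6}
  B10 = {n8}
  B11 = {n1}
m0 ∈ B0, n0 ∈ B7 → different blocks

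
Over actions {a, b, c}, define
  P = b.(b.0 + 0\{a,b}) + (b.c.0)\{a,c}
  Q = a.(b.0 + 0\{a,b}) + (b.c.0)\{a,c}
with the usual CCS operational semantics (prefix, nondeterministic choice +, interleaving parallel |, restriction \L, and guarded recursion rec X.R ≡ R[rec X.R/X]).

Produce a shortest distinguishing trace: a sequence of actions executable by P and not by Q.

P's transition system — 4 states:
  u0 = b.(b.0 + 0\{a,b}) + (b.c.0)\{a,c} has moves -b-> u1, -b-> u2
  u1 = (c.0)\{a,c} has moves stopped
  u2 = b.0 + 0\{a,b} has moves -b-> u3
  u3 = 0 has moves stopped
Q's transition system — 4 states:
  v0 = a.(b.0 + 0\{a,b}) + (b.c.0)\{a,c} has moves -a-> v1, -b-> v2
  v1 = b.0 + 0\{a,b} has moves -b-> v3
  v2 = (c.0)\{a,c} has moves stopped
  v3 = 0 has moves stopped
Executing bb from P (initial set {u0}):
  after b @ step 1: {u1, u2}
  after b @ step 2: {u3}
  ✓ P
Executing bb from Q (initial set {v0}):
  after b @ step 1: {v2}
  after b @ step 2: ∅  — Q cannot continue

bb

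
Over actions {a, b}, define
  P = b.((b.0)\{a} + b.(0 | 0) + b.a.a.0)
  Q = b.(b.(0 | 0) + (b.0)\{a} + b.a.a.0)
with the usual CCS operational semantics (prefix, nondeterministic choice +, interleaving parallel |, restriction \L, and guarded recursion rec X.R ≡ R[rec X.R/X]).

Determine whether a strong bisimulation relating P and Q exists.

bisimilar

P's transition system — 7 states:
  p0 = b.((b.0)\{a} + b.(0 | 0) + b.a.a.0) → ··b··> p1
  p1 = (b.0)\{a} + b.(0 | 0) + b.a.a.0 → ··b··> p2, ··b··> p3, ··b··> p4
  p2 = 0 | 0 → deadlocked
  p3 = 0\{a} → deadlocked
  p4 = a.a.0 → ··a··> p5
  p5 = a.0 → ··a··> p6
  p6 = 0 → deadlocked
Q's transition system — 7 states:
  q0 = b.(b.(0 | 0) + (b.0)\{a} + b.a.a.0) → ··b··> q1
  q1 = b.(0 | 0) + (b.0)\{a} + b.a.a.0 → ··b··> q2, ··b··> q3, ··b··> q4
  q2 = 0 | 0 → deadlocked
  q3 = 0\{a} → deadlocked
  q4 = a.a.0 → ··a··> q5
  q5 = a.0 → ··a··> q6
  q6 = 0 → deadlocked
Partition-refinement fixed point:
  B0 = {p0, q0}
  B1 = {p1, q1}
  B2 = {p2, p3, p6, q2, q3, q6}
  B3 = {p4, q4}
  B4 = {p5, q5}
p0 ∈ B0, q0 ∈ B0 → same block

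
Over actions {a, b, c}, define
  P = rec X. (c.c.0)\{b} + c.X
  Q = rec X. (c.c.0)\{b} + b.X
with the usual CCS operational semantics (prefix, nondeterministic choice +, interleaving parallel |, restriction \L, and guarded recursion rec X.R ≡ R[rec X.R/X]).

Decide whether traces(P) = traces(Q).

LTS(P): 3 reachable states
  p0 = rec X. (c.c.0)\{b} + c.X → -c-> p0, -c-> p1
  p1 = (c.0)\{b} → -c-> p2
  p2 = 0\{b} → ·
LTS(Q): 3 reachable states
  q0 = rec X. (c.c.0)\{b} + b.X → -b-> q0, -c-> q1
  q1 = (c.0)\{b} → -c-> q2
  q2 = 0\{b} → ·
Executing ccc from P (initial set {p0}):
  [1] c ⇒ {p0, p1}
  [2] c ⇒ {p0, p1, p2}
  [3] c ⇒ {p0, p1, p2}
  ✓ P
Executing ccc from Q (initial set {q0}):
  [1] c ⇒ {q1}
  [2] c ⇒ {q2}
  [3] c ⇒ no successor for Q

traces(P) ≠ traces(Q) — witness ⟨ccc⟩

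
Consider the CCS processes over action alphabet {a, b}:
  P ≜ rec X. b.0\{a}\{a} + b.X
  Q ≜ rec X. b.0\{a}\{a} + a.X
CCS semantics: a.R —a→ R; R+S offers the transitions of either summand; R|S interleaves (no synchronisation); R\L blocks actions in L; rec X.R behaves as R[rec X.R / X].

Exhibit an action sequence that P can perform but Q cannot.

P's transition system — 2 states:
  s0 = rec X. b.0\{a}\{a} + b.X has moves --b--▸ s0, --b--▸ s1
  s1 = 0\{a}\{a} has moves deadlocked
Q's transition system — 2 states:
  t0 = rec X. b.0\{a}\{a} + a.X has moves --a--▸ t0, --b--▸ t1
  t1 = 0\{a}\{a} has moves deadlocked
Executing bb from P (initial set {s0}):
  step 1 (b): {s0, s1}
  step 2 (b): {s0, s1}
  ✓ P
Executing bb from Q (initial set {t0}):
  step 1 (b): {t1}
  step 2 (b): no successor for Q

bb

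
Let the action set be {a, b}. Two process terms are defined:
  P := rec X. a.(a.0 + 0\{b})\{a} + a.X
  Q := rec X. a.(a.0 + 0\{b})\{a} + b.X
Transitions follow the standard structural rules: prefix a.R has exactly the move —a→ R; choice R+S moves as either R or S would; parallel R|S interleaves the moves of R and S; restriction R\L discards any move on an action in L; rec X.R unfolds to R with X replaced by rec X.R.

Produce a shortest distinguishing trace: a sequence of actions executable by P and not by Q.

P's transition system — 2 states:
  m0 = rec X. a.(a.0 + 0\{b})\{a} + a.X → -a-> m0, -a-> m1
  m1 = (a.0 + 0\{b})\{a} → deadlocked
Q's transition system — 2 states:
  n0 = rec X. a.(a.0 + 0\{b})\{a} + b.X → -a-> n1, -b-> n0
  n1 = (a.0 + 0\{b})\{a} → deadlocked
Executing aa from P (initial set {m0}):
  after a @ step 1: {m0, m1}
  after a @ step 2: {m0, m1}
  P completes σ.
Executing aa from Q (initial set {n0}):
  after a @ step 1: {n1}
  after a @ step 2: ∅ (Q stuck)

aa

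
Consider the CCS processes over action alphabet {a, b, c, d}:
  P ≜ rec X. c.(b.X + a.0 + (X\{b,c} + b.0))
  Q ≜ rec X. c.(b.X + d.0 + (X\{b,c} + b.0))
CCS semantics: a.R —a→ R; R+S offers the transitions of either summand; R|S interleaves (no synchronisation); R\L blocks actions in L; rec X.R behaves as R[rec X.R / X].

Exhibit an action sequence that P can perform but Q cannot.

ca

Reachable graph of P (3 states):
  u0 = rec X. c.(b.X + a.0 + (X\{b,c} + b.0)) | -c-> u1
  u1 = b.(rec X. c.(b.X + a.0 + (X\{b,c} + b.0))) + a.0 + ((rec X. c.(b.X + a.0 + (X\{b,c} + b.0)))\{b,c} + b.0) | -a-> u2, -b-> u0, -b-> u2
  u2 = 0 | ·
Reachable graph of Q (3 states):
  v0 = rec X. c.(b.X + d.0 + (X\{b,c} + b.0)) | -c-> v1
  v1 = b.(rec X. c.(b.X + d.0 + (X\{b,c} + b.0))) + d.0 + ((rec X. c.(b.X + d.0 + (X\{b,c} + b.0)))\{b,c} + b.0) | -b-> v0, -b-> v2, -d-> v2
  v2 = 0 | ·
Executing ca from P (initial set {u0}):
  [1] c ⇒ {u1}
  [2] a ⇒ {u2}
  ✓ P
Executing ca from Q (initial set {v0}):
  [1] c ⇒ {v1}
  [2] a ⇒ ∅  — Q cannot continue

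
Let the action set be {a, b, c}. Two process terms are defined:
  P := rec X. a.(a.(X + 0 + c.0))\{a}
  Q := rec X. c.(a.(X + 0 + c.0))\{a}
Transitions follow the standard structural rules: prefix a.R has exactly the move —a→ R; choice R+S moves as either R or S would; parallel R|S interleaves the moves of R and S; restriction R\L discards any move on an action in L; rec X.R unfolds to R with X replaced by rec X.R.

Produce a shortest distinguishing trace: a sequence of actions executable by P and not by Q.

a

LTS(P): 2 reachable states
  s0 = rec X. a.(a.(X + 0 + c.0))\{a} | --a--▸ s1
  s1 = (a.((rec X. a.(a.(X + 0 + c.0))\{a}) + 0 + c.0))\{a} | deadlocked
LTS(Q): 2 reachable states
  t0 = rec X. c.(a.(X + 0 + c.0))\{a} | --c--▸ t1
  t1 = (a.((rec X. c.(a.(X + 0 + c.0))\{a}) + 0 + c.0))\{a} | deadlocked
Trace ⟨a⟩ through P, begin at {s0}:
  after a @ step 1: {s1}
  ✓ P
Trace ⟨a⟩ through Q, begin at {t0}:
  after a @ step 1: no successor for Q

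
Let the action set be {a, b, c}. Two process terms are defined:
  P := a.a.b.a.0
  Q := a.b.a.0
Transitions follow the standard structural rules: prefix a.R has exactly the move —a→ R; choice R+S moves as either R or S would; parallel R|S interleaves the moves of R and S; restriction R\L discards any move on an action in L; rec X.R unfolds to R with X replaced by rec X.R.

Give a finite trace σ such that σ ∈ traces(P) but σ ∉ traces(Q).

aa

LTS(P): 5 reachable states
  s0 = a.a.b.a.0 :: --a--▸ s1
  s1 = a.b.a.0 :: --a--▸ s2
  s2 = b.a.0 :: --b--▸ s3
  s3 = a.0 :: --a--▸ s4
  s4 = 0 :: ·
LTS(Q): 4 reachable states
  t0 = a.b.a.0 :: --a--▸ t1
  t1 = b.a.0 :: --b--▸ t2
  t2 = a.0 :: --a--▸ t3
  t3 = 0 :: ·
Trace ⟨aa⟩ through P, begin at {s0}:
  [1] a ⇒ {s1}
  [2] a ⇒ {s2}
  — P admits the full trace.
Trace ⟨aa⟩ through Q, begin at {t0}:
  [1] a ⇒ {t1}
  [2] a ⇒ ∅  — Q cannot continue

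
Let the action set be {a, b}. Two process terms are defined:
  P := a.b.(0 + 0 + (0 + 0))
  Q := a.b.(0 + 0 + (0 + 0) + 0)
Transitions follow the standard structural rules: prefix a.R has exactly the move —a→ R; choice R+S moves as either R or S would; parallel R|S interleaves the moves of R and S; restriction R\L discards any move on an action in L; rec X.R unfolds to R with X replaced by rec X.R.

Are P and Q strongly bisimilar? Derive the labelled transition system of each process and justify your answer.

LTS(P): 3 reachable states
  s0 = a.b.(0 + 0 + (0 + 0)) has moves ··a··> s1
  s1 = b.(0 + 0 + (0 + 0)) has moves ··b··> s2
  s2 = 0 + 0 + (0 + 0) has moves ·
LTS(Q): 3 reachable states
  t0 = a.b.(0 + 0 + (0 + 0) + 0) has moves ··a··> t1
  t1 = b.(0 + 0 + (0 + 0) + 0) has moves ··b··> t2
  t2 = 0 + 0 + (0 + 0) + 0 has moves ·
Bisimilarity quotient blocks:
  B0 = {s0, t0}
  B1 = {s1, t1}
  B2 = {s2, t2}
s0 ∈ B0, t0 ∈ B0 → same block

bisimilar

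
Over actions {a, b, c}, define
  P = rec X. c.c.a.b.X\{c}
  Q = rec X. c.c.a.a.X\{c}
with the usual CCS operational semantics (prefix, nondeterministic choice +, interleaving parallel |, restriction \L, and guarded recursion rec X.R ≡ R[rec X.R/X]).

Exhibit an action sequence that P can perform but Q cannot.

ccab

Reachable graph of P (5 states):
  s0 = rec X. c.c.a.b.X\{c} has moves -c-> s1
  s1 = c.a.b.(rec X. c.c.a.b.X\{c})\{c} has moves -c-> s2
  s2 = a.b.(rec X. c.c.a.b.X\{c})\{c} has moves -a-> s3
  s3 = b.(rec X. c.c.a.b.X\{c})\{c} has moves -b-> s4
  s4 = (rec X. c.c.a.b.X\{c})\{c} has moves deadlocked
Reachable graph of Q (5 states):
  t0 = rec X. c.c.a.a.X\{c} has moves -c-> t1
  t1 = c.a.a.(rec X. c.c.a.a.X\{c})\{c} has moves -c-> t2
  t2 = a.a.(rec X. c.c.a.a.X\{c})\{c} has moves -a-> t3
  t3 = a.(rec X. c.c.a.a.X\{c})\{c} has moves -a-> t4
  t4 = (rec X. c.c.a.a.X\{c})\{c} has moves deadlocked
Run σ = ⟨ccab⟩ on P: start {s0}
  [1] c ⇒ {s1}
  [2] c ⇒ {s2}
  [3] a ⇒ {s3}
  [4] b ⇒ {s4}
  P completes σ.
Run σ = ⟨ccab⟩ on Q: start {t0}
  [1] c ⇒ {t1}
  [2] c ⇒ {t2}
  [3] a ⇒ {t3}
  [4] b ⇒ no successor for Q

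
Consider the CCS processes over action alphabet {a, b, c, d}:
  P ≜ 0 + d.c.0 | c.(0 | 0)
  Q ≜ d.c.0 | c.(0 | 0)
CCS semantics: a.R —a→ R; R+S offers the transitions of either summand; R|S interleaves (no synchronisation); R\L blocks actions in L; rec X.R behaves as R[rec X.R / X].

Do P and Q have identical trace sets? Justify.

LTS(P): 6 reachable states
  p0 = 0 + d.c.0 | c.(0 | 0) :: --c--▸ p1, --d--▸ p2
  p1 = d.c.0 | (0 | 0) :: --d--▸ p3
  p2 = c.0 | c.(0 | 0) :: --c--▸ p3, --c--▸ p4
  p3 = c.0 | (0 | 0) :: --c--▸ p5
  p4 = 0 | c.(0 | 0) :: --c--▸ p5
  p5 = 0 | (0 | 0) :: (no moves)
LTS(Q): 6 reachable states
  q0 = d.c.0 | c.(0 | 0) :: --c--▸ q1, --d--▸ q2
  q1 = d.c.0 | (0 | 0) :: --d--▸ q3
  q2 = c.0 | c.(0 | 0) :: --c--▸ q3, --c--▸ q4
  q3 = c.0 | (0 | 0) :: --c--▸ q5
  q4 = 0 | c.(0 | 0) :: --c--▸ q5
  q5 = 0 | (0 | 0) :: (no moves)
Coarsest stable partition (strong bisimilarity classes):
  B0 = {p0, q0}
  B1 = {p2, q2}
  B2 = {p3, p4, q3, q4}
  B3 = {p5, q5}
  B4 = {p1, q1}
p0 ∈ B0, q0 ∈ B0 → same block
Bisimilar ⇒ trace-equivalent.

traces(P) = traces(Q)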